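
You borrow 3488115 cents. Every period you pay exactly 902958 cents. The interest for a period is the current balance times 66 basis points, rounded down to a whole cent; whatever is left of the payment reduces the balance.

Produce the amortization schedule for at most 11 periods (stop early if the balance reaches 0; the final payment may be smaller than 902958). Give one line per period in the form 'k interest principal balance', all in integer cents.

1. interest=⌊3488115·66/10000⌋=23021; principal=902958-23021=879937; balance=3488115-879937=2608178
2. interest=⌊2608178·66/10000⌋=17213; principal=902958-17213=885745; balance=2608178-885745=1722433
3. interest=⌊1722433·66/10000⌋=11368; principal=902958-11368=891590; balance=1722433-891590=830843
4. interest=⌊830843·66/10000⌋=5483; principal=min(902958-5483,830843)=830843; balance=830843-830843=0

1 23021 879937 2608178
2 17213 885745 1722433
3 11368 891590 830843
4 5483 830843 0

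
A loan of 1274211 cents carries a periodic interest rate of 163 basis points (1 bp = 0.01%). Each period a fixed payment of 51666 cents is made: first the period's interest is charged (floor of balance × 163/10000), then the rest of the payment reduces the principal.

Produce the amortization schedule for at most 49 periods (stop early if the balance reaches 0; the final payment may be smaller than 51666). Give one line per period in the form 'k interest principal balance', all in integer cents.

1. interest=⌊1274211·163/10000⌋=20769; principal=51666-20769=30897; balance=1274211-30897=1243314
2. interest=⌊1243314·163/10000⌋=20266; principal=51666-20266=31400; balance=1243314-31400=1211914
3. interest=⌊1211914·163/10000⌋=19754; principal=51666-19754=31912; balance=1211914-31912=1180002
4. interest=⌊1180002·163/10000⌋=19234; principal=51666-19234=32432; balance=1180002-32432=1147570
5. interest=⌊1147570·163/10000⌋=18705; principal=51666-18705=32961; balance=1147570-32961=1114609
6. interest=⌊1114609·163/10000⌋=18168; principal=51666-18168=33498; balance=1114609-33498=1081111
7. interest=⌊1081111·163/10000⌋=17622; principal=51666-17622=34044; balance=1081111-34044=1047067
8. interest=⌊1047067·163/10000⌋=17067; principal=51666-17067=34599; balance=1047067-34599=1012468
9. interest=⌊1012468·163/10000⌋=16503; principal=51666-16503=35163; balance=1012468-35163=977305
10. interest=⌊977305·163/10000⌋=15930; principal=51666-15930=35736; balance=977305-35736=941569
11. interest=⌊941569·163/10000⌋=15347; principal=51666-15347=36319; balance=941569-36319=905250
12. interest=⌊905250·163/10000⌋=14755; principal=51666-14755=36911; balance=905250-36911=868339
13. interest=⌊868339·163/10000⌋=14153; principal=51666-14153=37513; balance=868339-37513=830826
14. interest=⌊830826·163/10000⌋=13542; principal=51666-13542=38124; balance=830826-38124=792702
15. interest=⌊792702·163/10000⌋=12921; principal=51666-12921=38745; balance=792702-38745=753957
16. interest=⌊753957·163/10000⌋=12289; principal=51666-12289=39377; balance=753957-39377=714580
17. interest=⌊714580·163/10000⌋=11647; principal=51666-11647=40019; balance=714580-40019=674561
18. interest=⌊674561·163/10000⌋=10995; principal=51666-10995=40671; balance=674561-40671=633890
19. interest=⌊633890·163/10000⌋=10332; principal=51666-10332=41334; balance=633890-41334=592556
20. interest=⌊592556·163/10000⌋=9658; principal=51666-9658=42008; balance=592556-42008=550548
21. interest=⌊550548·163/10000⌋=8973; principal=51666-8973=42693; balance=550548-42693=507855
22. interest=⌊507855·163/10000⌋=8278; principal=51666-8278=43388; balance=507855-43388=464467
23. interest=⌊464467·163/10000⌋=7570; principal=51666-7570=44096; balance=464467-44096=420371
24. interest=⌊420371·163/10000⌋=6852; principal=51666-6852=44814; balance=420371-44814=375557
25. interest=⌊375557·163/10000⌋=6121; principal=51666-6121=45545; balance=375557-45545=330012
26. interest=⌊330012·163/10000⌋=5379; principal=51666-5379=46287; balance=330012-46287=283725
27. interest=⌊283725·163/10000⌋=4624; principal=51666-4624=47042; balance=283725-47042=236683
28. interest=⌊236683·163/10000⌋=3857; principal=51666-3857=47809; balance=236683-47809=188874
29. interest=⌊188874·163/10000⌋=3078; principal=51666-3078=48588; balance=188874-48588=140286
30. interest=⌊140286·163/10000⌋=2286; principal=51666-2286=49380; balance=140286-49380=90906
31. interest=⌊90906·163/10000⌋=1481; principal=51666-1481=50185; balance=90906-50185=40721
32. interest=⌊40721·163/10000⌋=663; principal=min(51666-663,40721)=40721; balance=40721-40721=0

1 20769 30897 1243314
2 20266 31400 1211914
3 19754 31912 1180002
4 19234 32432 1147570
5 18705 32961 1114609
6 18168 33498 1081111
7 17622 34044 1047067
8 17067 34599 1012468
9 16503 35163 977305
10 15930 35736 941569
11 15347 36319 905250
12 14755 36911 868339
13 14153 37513 830826
14 13542 38124 792702
15 12921 38745 753957
16 12289 39377 714580
17 11647 40019 674561
18 10995 40671 633890
19 10332 41334 592556
20 9658 42008 550548
21 8973 42693 507855
22 8278 43388 464467
23 7570 44096 420371
24 6852 44814 375557
25 6121 45545 330012
26 5379 46287 283725
27 4624 47042 236683
28 3857 47809 188874
29 3078 48588 140286
30 2286 49380 90906
31 1481 50185 40721
32 663 40721 0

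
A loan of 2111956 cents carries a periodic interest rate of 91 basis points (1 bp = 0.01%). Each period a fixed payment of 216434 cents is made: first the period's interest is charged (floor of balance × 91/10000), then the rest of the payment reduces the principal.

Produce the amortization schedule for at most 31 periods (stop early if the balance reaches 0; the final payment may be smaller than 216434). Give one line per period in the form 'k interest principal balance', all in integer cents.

1 19218 197216 1914740
2 17424 199010 1715730
3 15613 200821 1514909
4 13785 202649 1312260
5 11941 204493 1107767
6 10080 206354 901413
7 8202 208232 693181
8 6307 210127 483054
9 4395 212039 271015
10 2466 213968 57047
11 519 57047 0

1. interest=⌊2111956·91/10000⌋=19218; principal=216434-19218=197216; balance=2111956-197216=1914740
2. interest=⌊1914740·91/10000⌋=17424; principal=216434-17424=199010; balance=1914740-199010=1715730
3. interest=⌊1715730·91/10000⌋=15613; principal=216434-15613=200821; balance=1715730-200821=1514909
4. interest=⌊1514909·91/10000⌋=13785; principal=216434-13785=202649; balance=1514909-202649=1312260
5. interest=⌊1312260·91/10000⌋=11941; principal=216434-11941=204493; balance=1312260-204493=1107767
6. interest=⌊1107767·91/10000⌋=10080; principal=216434-10080=206354; balance=1107767-206354=901413
7. interest=⌊901413·91/10000⌋=8202; principal=216434-8202=208232; balance=901413-208232=693181
8. interest=⌊693181·91/10000⌋=6307; principal=216434-6307=210127; balance=693181-210127=483054
9. interest=⌊483054·91/10000⌋=4395; principal=216434-4395=212039; balance=483054-212039=271015
10. interest=⌊271015·91/10000⌋=2466; principal=216434-2466=213968; balance=271015-213968=57047
11. interest=⌊57047·91/10000⌋=519; principal=min(216434-519,57047)=57047; balance=57047-57047=0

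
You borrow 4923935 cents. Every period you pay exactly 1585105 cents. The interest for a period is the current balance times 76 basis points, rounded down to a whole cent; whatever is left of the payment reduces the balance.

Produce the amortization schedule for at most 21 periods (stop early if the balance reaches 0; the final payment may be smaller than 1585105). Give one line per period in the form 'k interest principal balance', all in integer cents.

1. interest=⌊4923935·76/10000⌋=37421; principal=1585105-37421=1547684; balance=4923935-1547684=3376251
2. interest=⌊3376251·76/10000⌋=25659; principal=1585105-25659=1559446; balance=3376251-1559446=1816805
3. interest=⌊1816805·76/10000⌋=13807; principal=1585105-13807=1571298; balance=1816805-1571298=245507
4. interest=⌊245507·76/10000⌋=1865; principal=min(1585105-1865,245507)=245507; balance=245507-245507=0

1 37421 1547684 3376251
2 25659 1559446 1816805
3 13807 1571298 245507
4 1865 245507 0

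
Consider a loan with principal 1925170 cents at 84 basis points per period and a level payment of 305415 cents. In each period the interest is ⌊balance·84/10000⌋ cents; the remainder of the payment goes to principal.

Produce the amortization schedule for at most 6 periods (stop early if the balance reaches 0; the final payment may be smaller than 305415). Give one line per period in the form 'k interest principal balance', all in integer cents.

1. interest=⌊1925170·84/10000⌋=16171; principal=305415-16171=289244; balance=1925170-289244=1635926
2. interest=⌊1635926·84/10000⌋=13741; principal=305415-13741=291674; balance=1635926-291674=1344252
3. interest=⌊1344252·84/10000⌋=11291; principal=305415-11291=294124; balance=1344252-294124=1050128
4. interest=⌊1050128·84/10000⌋=8821; principal=305415-8821=296594; balance=1050128-296594=753534
5. interest=⌊753534·84/10000⌋=6329; principal=305415-6329=299086; balance=753534-299086=454448
6. interest=⌊454448·84/10000⌋=3817; principal=305415-3817=301598; balance=454448-301598=152850

1 16171 289244 1635926
2 13741 291674 1344252
3 11291 294124 1050128
4 8821 296594 753534
5 6329 299086 454448
6 3817 301598 152850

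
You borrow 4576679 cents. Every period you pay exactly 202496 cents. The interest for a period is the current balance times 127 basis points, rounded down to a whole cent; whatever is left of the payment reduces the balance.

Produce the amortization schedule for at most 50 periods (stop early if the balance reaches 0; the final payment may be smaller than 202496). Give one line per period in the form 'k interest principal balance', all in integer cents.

1 58123 144373 4432306
2 56290 146206 4286100
3 54433 148063 4138037
4 52553 149943 3988094
5 50648 151848 3836246
6 48720 153776 3682470
7 46767 155729 3526741
8 44789 157707 3369034
9 42786 159710 3209324
10 40758 161738 3047586
11 38704 163792 2883794
12 36624 165872 2717922
13 34517 167979 2549943
14 32384 170112 2379831
15 30223 172273 2207558
16 28035 174461 2033097
17 25820 176676 1856421
18 23576 178920 1677501
19 21304 181192 1496309
20 19003 183493 1312816
21 16672 185824 1126992
22 14312 188184 938808
23 11922 190574 748234
24 9502 192994 555240
25 7051 195445 359795
26 4569 197927 161868
27 2055 161868 0

1. interest=⌊4576679·127/10000⌋=58123; principal=202496-58123=144373; balance=4576679-144373=4432306
2. interest=⌊4432306·127/10000⌋=56290; principal=202496-56290=146206; balance=4432306-146206=4286100
3. interest=⌊4286100·127/10000⌋=54433; principal=202496-54433=148063; balance=4286100-148063=4138037
4. interest=⌊4138037·127/10000⌋=52553; principal=202496-52553=149943; balance=4138037-149943=3988094
5. interest=⌊3988094·127/10000⌋=50648; principal=202496-50648=151848; balance=3988094-151848=3836246
6. interest=⌊3836246·127/10000⌋=48720; principal=202496-48720=153776; balance=3836246-153776=3682470
7. interest=⌊3682470·127/10000⌋=46767; principal=202496-46767=155729; balance=3682470-155729=3526741
8. interest=⌊3526741·127/10000⌋=44789; principal=202496-44789=157707; balance=3526741-157707=3369034
9. interest=⌊3369034·127/10000⌋=42786; principal=202496-42786=159710; balance=3369034-159710=3209324
10. interest=⌊3209324·127/10000⌋=40758; principal=202496-40758=161738; balance=3209324-161738=3047586
11. interest=⌊3047586·127/10000⌋=38704; principal=202496-38704=163792; balance=3047586-163792=2883794
12. interest=⌊2883794·127/10000⌋=36624; principal=202496-36624=165872; balance=2883794-165872=2717922
13. interest=⌊2717922·127/10000⌋=34517; principal=202496-34517=167979; balance=2717922-167979=2549943
14. interest=⌊2549943·127/10000⌋=32384; principal=202496-32384=170112; balance=2549943-170112=2379831
15. interest=⌊2379831·127/10000⌋=30223; principal=202496-30223=172273; balance=2379831-172273=2207558
16. interest=⌊2207558·127/10000⌋=28035; principal=202496-28035=174461; balance=2207558-174461=2033097
17. interest=⌊2033097·127/10000⌋=25820; principal=202496-25820=176676; balance=2033097-176676=1856421
18. interest=⌊1856421·127/10000⌋=23576; principal=202496-23576=178920; balance=1856421-178920=1677501
19. interest=⌊1677501·127/10000⌋=21304; principal=202496-21304=181192; balance=1677501-181192=1496309
20. interest=⌊1496309·127/10000⌋=19003; principal=202496-19003=183493; balance=1496309-183493=1312816
21. interest=⌊1312816·127/10000⌋=16672; principal=202496-16672=185824; balance=1312816-185824=1126992
22. interest=⌊1126992·127/10000⌋=14312; principal=202496-14312=188184; balance=1126992-188184=938808
23. interest=⌊938808·127/10000⌋=11922; principal=202496-11922=190574; balance=938808-190574=748234
24. interest=⌊748234·127/10000⌋=9502; principal=202496-9502=192994; balance=748234-192994=555240
25. interest=⌊555240·127/10000⌋=7051; principal=202496-7051=195445; balance=555240-195445=359795
26. interest=⌊359795·127/10000⌋=4569; principal=202496-4569=197927; balance=359795-197927=161868
27. interest=⌊161868·127/10000⌋=2055; principal=min(202496-2055,161868)=161868; balance=161868-161868=0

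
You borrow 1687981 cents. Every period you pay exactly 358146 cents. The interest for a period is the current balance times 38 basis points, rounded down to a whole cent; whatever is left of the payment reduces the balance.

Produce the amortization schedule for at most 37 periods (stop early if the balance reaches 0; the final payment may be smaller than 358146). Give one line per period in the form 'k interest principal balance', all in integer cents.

1 6414 351732 1336249
2 5077 353069 983180
3 3736 354410 628770
4 2389 355757 273013
5 1037 273013 0

1. interest=⌊1687981·38/10000⌋=6414; principal=358146-6414=351732; balance=1687981-351732=1336249
2. interest=⌊1336249·38/10000⌋=5077; principal=358146-5077=353069; balance=1336249-353069=983180
3. interest=⌊983180·38/10000⌋=3736; principal=358146-3736=354410; balance=983180-354410=628770
4. interest=⌊628770·38/10000⌋=2389; principal=358146-2389=355757; balance=628770-355757=273013
5. interest=⌊273013·38/10000⌋=1037; principal=min(358146-1037,273013)=273013; balance=273013-273013=0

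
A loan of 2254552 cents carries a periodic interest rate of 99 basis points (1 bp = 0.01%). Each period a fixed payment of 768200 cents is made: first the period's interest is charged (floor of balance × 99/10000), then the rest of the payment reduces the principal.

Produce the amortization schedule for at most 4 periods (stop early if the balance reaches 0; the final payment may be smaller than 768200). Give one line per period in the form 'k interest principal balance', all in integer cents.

1 22320 745880 1508672
2 14935 753265 755407
3 7478 755407 0

1. interest=⌊2254552·99/10000⌋=22320; principal=768200-22320=745880; balance=2254552-745880=1508672
2. interest=⌊1508672·99/10000⌋=14935; principal=768200-14935=753265; balance=1508672-753265=755407
3. interest=⌊755407·99/10000⌋=7478; principal=min(768200-7478,755407)=755407; balance=755407-755407=0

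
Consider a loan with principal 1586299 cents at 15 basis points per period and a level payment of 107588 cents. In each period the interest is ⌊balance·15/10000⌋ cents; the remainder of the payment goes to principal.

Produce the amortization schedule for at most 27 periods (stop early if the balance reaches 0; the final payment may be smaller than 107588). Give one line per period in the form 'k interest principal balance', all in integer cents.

1. interest=⌊1586299·15/10000⌋=2379; principal=107588-2379=105209; balance=1586299-105209=1481090
2. interest=⌊1481090·15/10000⌋=2221; principal=107588-2221=105367; balance=1481090-105367=1375723
3. interest=⌊1375723·15/10000⌋=2063; principal=107588-2063=105525; balance=1375723-105525=1270198
4. interest=⌊1270198·15/10000⌋=1905; principal=107588-1905=105683; balance=1270198-105683=1164515
5. interest=⌊1164515·15/10000⌋=1746; principal=107588-1746=105842; balance=1164515-105842=1058673
6. interest=⌊1058673·15/10000⌋=1588; principal=107588-1588=106000; balance=1058673-106000=952673
7. interest=⌊952673·15/10000⌋=1429; principal=107588-1429=106159; balance=952673-106159=846514
8. interest=⌊846514·15/10000⌋=1269; principal=107588-1269=106319; balance=846514-106319=740195
9. interest=⌊740195·15/10000⌋=1110; principal=107588-1110=106478; balance=740195-106478=633717
10. interest=⌊633717·15/10000⌋=950; principal=107588-950=106638; balance=633717-106638=527079
11. interest=⌊527079·15/10000⌋=790; principal=107588-790=106798; balance=527079-106798=420281
12. interest=⌊420281·15/10000⌋=630; principal=107588-630=106958; balance=420281-106958=313323
13. interest=⌊313323·15/10000⌋=469; principal=107588-469=107119; balance=313323-107119=206204
14. interest=⌊206204·15/10000⌋=309; principal=107588-309=107279; balance=206204-107279=98925
15. interest=⌊98925·15/10000⌋=148; principal=min(107588-148,98925)=98925; balance=98925-98925=0

1 2379 105209 1481090
2 2221 105367 1375723
3 2063 105525 1270198
4 1905 105683 1164515
5 1746 105842 1058673
6 1588 106000 952673
7 1429 106159 846514
8 1269 106319 740195
9 1110 106478 633717
10 950 106638 527079
11 790 106798 420281
12 630 106958 313323
13 469 107119 206204
14 309 107279 98925
15 148 98925 0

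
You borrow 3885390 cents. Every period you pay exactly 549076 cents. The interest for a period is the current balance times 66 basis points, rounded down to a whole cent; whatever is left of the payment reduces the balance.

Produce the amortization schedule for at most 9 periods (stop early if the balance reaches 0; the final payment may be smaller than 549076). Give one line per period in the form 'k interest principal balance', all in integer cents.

1 25643 523433 3361957
2 22188 526888 2835069
3 18711 530365 2304704
4 15211 533865 1770839
5 11687 537389 1233450
6 8140 540936 692514
7 4570 544506 148008
8 976 148008 0

1. interest=⌊3885390·66/10000⌋=25643; principal=549076-25643=523433; balance=3885390-523433=3361957
2. interest=⌊3361957·66/10000⌋=22188; principal=549076-22188=526888; balance=3361957-526888=2835069
3. interest=⌊2835069·66/10000⌋=18711; principal=549076-18711=530365; balance=2835069-530365=2304704
4. interest=⌊2304704·66/10000⌋=15211; principal=549076-15211=533865; balance=2304704-533865=1770839
5. interest=⌊1770839·66/10000⌋=11687; principal=549076-11687=537389; balance=1770839-537389=1233450
6. interest=⌊1233450·66/10000⌋=8140; principal=549076-8140=540936; balance=1233450-540936=692514
7. interest=⌊692514·66/10000⌋=4570; principal=549076-4570=544506; balance=692514-544506=148008
8. interest=⌊148008·66/10000⌋=976; principal=min(549076-976,148008)=148008; balance=148008-148008=0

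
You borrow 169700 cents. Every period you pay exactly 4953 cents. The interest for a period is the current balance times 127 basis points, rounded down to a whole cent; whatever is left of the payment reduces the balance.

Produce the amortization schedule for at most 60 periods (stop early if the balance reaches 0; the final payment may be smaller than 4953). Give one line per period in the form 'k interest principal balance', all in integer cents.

1 2155 2798 166902
2 2119 2834 164068
3 2083 2870 161198
4 2047 2906 158292
5 2010 2943 155349
6 1972 2981 152368
7 1935 3018 149350
8 1896 3057 146293
9 1857 3096 143197
10 1818 3135 140062
11 1778 3175 136887
12 1738 3215 133672
13 1697 3256 130416
14 1656 3297 127119
15 1614 3339 123780
16 1572 3381 120399
17 1529 3424 116975
18 1485 3468 113507
19 1441 3512 109995
20 1396 3557 106438
21 1351 3602 102836
22 1306 3647 99189
23 1259 3694 95495
24 1212 3741 91754
25 1165 3788 87966
26 1117 3836 84130
27 1068 3885 80245
28 1019 3934 76311
29 969 3984 72327
30 918 4035 68292
31 867 4086 64206
32 815 4138 60068
33 762 4191 55877
34 709 4244 51633
35 655 4298 47335
36 601 4352 42983
37 545 4408 38575
38 489 4464 34111
39 433 4520 29591
40 375 4578 25013
41 317 4636 20377
42 258 4695 15682
43 199 4754 10928
44 138 4815 6113
45 77 4876 1237
46 15 1237 0

1. interest=⌊169700·127/10000⌋=2155; principal=4953-2155=2798; balance=169700-2798=166902
2. interest=⌊166902·127/10000⌋=2119; principal=4953-2119=2834; balance=166902-2834=164068
3. interest=⌊164068·127/10000⌋=2083; principal=4953-2083=2870; balance=164068-2870=161198
4. interest=⌊161198·127/10000⌋=2047; principal=4953-2047=2906; balance=161198-2906=158292
5. interest=⌊158292·127/10000⌋=2010; principal=4953-2010=2943; balance=158292-2943=155349
6. interest=⌊155349·127/10000⌋=1972; principal=4953-1972=2981; balance=155349-2981=152368
7. interest=⌊152368·127/10000⌋=1935; principal=4953-1935=3018; balance=152368-3018=149350
8. interest=⌊149350·127/10000⌋=1896; principal=4953-1896=3057; balance=149350-3057=146293
9. interest=⌊146293·127/10000⌋=1857; principal=4953-1857=3096; balance=146293-3096=143197
10. interest=⌊143197·127/10000⌋=1818; principal=4953-1818=3135; balance=143197-3135=140062
11. interest=⌊140062·127/10000⌋=1778; principal=4953-1778=3175; balance=140062-3175=136887
12. interest=⌊136887·127/10000⌋=1738; principal=4953-1738=3215; balance=136887-3215=133672
13. interest=⌊133672·127/10000⌋=1697; principal=4953-1697=3256; balance=133672-3256=130416
14. interest=⌊130416·127/10000⌋=1656; principal=4953-1656=3297; balance=130416-3297=127119
15. interest=⌊127119·127/10000⌋=1614; principal=4953-1614=3339; balance=127119-3339=123780
16. interest=⌊123780·127/10000⌋=1572; principal=4953-1572=3381; balance=123780-3381=120399
17. interest=⌊120399·127/10000⌋=1529; principal=4953-1529=3424; balance=120399-3424=116975
18. interest=⌊116975·127/10000⌋=1485; principal=4953-1485=3468; balance=116975-3468=113507
19. interest=⌊113507·127/10000⌋=1441; principal=4953-1441=3512; balance=113507-3512=109995
20. interest=⌊109995·127/10000⌋=1396; principal=4953-1396=3557; balance=109995-3557=106438
21. interest=⌊106438·127/10000⌋=1351; principal=4953-1351=3602; balance=106438-3602=102836
22. interest=⌊102836·127/10000⌋=1306; principal=4953-1306=3647; balance=102836-3647=99189
23. interest=⌊99189·127/10000⌋=1259; principal=4953-1259=3694; balance=99189-3694=95495
24. interest=⌊95495·127/10000⌋=1212; principal=4953-1212=3741; balance=95495-3741=91754
25. interest=⌊91754·127/10000⌋=1165; principal=4953-1165=3788; balance=91754-3788=87966
26. interest=⌊87966·127/10000⌋=1117; principal=4953-1117=3836; balance=87966-3836=84130
27. interest=⌊84130·127/10000⌋=1068; principal=4953-1068=3885; balance=84130-3885=80245
28. interest=⌊80245·127/10000⌋=1019; principal=4953-1019=3934; balance=80245-3934=76311
29. interest=⌊76311·127/10000⌋=969; principal=4953-969=3984; balance=76311-3984=72327
30. interest=⌊72327·127/10000⌋=918; principal=4953-918=4035; balance=72327-4035=68292
31. interest=⌊68292·127/10000⌋=867; principal=4953-867=4086; balance=68292-4086=64206
32. interest=⌊64206·127/10000⌋=815; principal=4953-815=4138; balance=64206-4138=60068
33. interest=⌊60068·127/10000⌋=762; principal=4953-762=4191; balance=60068-4191=55877
34. interest=⌊55877·127/10000⌋=709; principal=4953-709=4244; balance=55877-4244=51633
35. interest=⌊51633·127/10000⌋=655; principal=4953-655=4298; balance=51633-4298=47335
36. interest=⌊47335·127/10000⌋=601; principal=4953-601=4352; balance=47335-4352=42983
37. interest=⌊42983·127/10000⌋=545; principal=4953-545=4408; balance=42983-4408=38575
38. interest=⌊38575·127/10000⌋=489; principal=4953-489=4464; balance=38575-4464=34111
39. interest=⌊34111·127/10000⌋=433; principal=4953-433=4520; balance=34111-4520=29591
40. interest=⌊29591·127/10000⌋=375; principal=4953-375=4578; balance=29591-4578=25013
41. interest=⌊25013·127/10000⌋=317; principal=4953-317=4636; balance=25013-4636=20377
42. interest=⌊20377·127/10000⌋=258; principal=4953-258=4695; balance=20377-4695=15682
43. interest=⌊15682·127/10000⌋=199; principal=4953-199=4754; balance=15682-4754=10928
44. interest=⌊10928·127/10000⌋=138; principal=4953-138=4815; balance=10928-4815=6113
45. interest=⌊6113·127/10000⌋=77; principal=4953-77=4876; balance=6113-4876=1237
46. interest=⌊1237·127/10000⌋=15; principal=min(4953-15,1237)=1237; balance=1237-1237=0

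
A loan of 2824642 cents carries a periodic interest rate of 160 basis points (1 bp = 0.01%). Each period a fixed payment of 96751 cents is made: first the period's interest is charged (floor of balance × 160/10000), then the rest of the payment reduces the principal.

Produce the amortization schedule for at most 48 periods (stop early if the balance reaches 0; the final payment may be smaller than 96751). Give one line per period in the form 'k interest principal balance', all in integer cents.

1. interest=⌊2824642·160/10000⌋=45194; principal=96751-45194=51557; balance=2824642-51557=2773085
2. interest=⌊2773085·160/10000⌋=44369; principal=96751-44369=52382; balance=2773085-52382=2720703
3. interest=⌊2720703·160/10000⌋=43531; principal=96751-43531=53220; balance=2720703-53220=2667483
4. interest=⌊2667483·160/10000⌋=42679; principal=96751-42679=54072; balance=2667483-54072=2613411
5. interest=⌊2613411·160/10000⌋=41814; principal=96751-41814=54937; balance=2613411-54937=2558474
6. interest=⌊2558474·160/10000⌋=40935; principal=96751-40935=55816; balance=2558474-55816=2502658
7. interest=⌊2502658·160/10000⌋=40042; principal=96751-40042=56709; balance=2502658-56709=2445949
8. interest=⌊2445949·160/10000⌋=39135; principal=96751-39135=57616; balance=2445949-57616=2388333
9. interest=⌊2388333·160/10000⌋=38213; principal=96751-38213=58538; balance=2388333-58538=2329795
10. interest=⌊2329795·160/10000⌋=37276; principal=96751-37276=59475; balance=2329795-59475=2270320
11. interest=⌊2270320·160/10000⌋=36325; principal=96751-36325=60426; balance=2270320-60426=2209894
12. interest=⌊2209894·160/10000⌋=35358; principal=96751-35358=61393; balance=2209894-61393=2148501
13. interest=⌊2148501·160/10000⌋=34376; principal=96751-34376=62375; balance=2148501-62375=2086126
14. interest=⌊2086126·160/10000⌋=33378; principal=96751-33378=63373; balance=2086126-63373=2022753
15. interest=⌊2022753·160/10000⌋=32364; principal=96751-32364=64387; balance=2022753-64387=1958366
16. interest=⌊1958366·160/10000⌋=31333; principal=96751-31333=65418; balance=1958366-65418=1892948
17. interest=⌊1892948·160/10000⌋=30287; principal=96751-30287=66464; balance=1892948-66464=1826484
18. interest=⌊1826484·160/10000⌋=29223; principal=96751-29223=67528; balance=1826484-67528=1758956
19. interest=⌊1758956·160/10000⌋=28143; principal=96751-28143=68608; balance=1758956-68608=1690348
20. interest=⌊1690348·160/10000⌋=27045; principal=96751-27045=69706; balance=1690348-69706=1620642
21. interest=⌊1620642·160/10000⌋=25930; principal=96751-25930=70821; balance=1620642-70821=1549821
22. interest=⌊1549821·160/10000⌋=24797; principal=96751-24797=71954; balance=1549821-71954=1477867
23. interest=⌊1477867·160/10000⌋=23645; principal=96751-23645=73106; balance=1477867-73106=1404761
24. interest=⌊1404761·160/10000⌋=22476; principal=96751-22476=74275; balance=1404761-74275=1330486
25. interest=⌊1330486·160/10000⌋=21287; principal=96751-21287=75464; balance=1330486-75464=1255022
26. interest=⌊1255022·160/10000⌋=20080; principal=96751-20080=76671; balance=1255022-76671=1178351
27. interest=⌊1178351·160/10000⌋=18853; principal=96751-18853=77898; balance=1178351-77898=1100453
28. interest=⌊1100453·160/10000⌋=17607; principal=96751-17607=79144; balance=1100453-79144=1021309
29. interest=⌊1021309·160/10000⌋=16340; principal=96751-16340=80411; balance=1021309-80411=940898
30. interest=⌊940898·160/10000⌋=15054; principal=96751-15054=81697; balance=940898-81697=859201
31. interest=⌊859201·160/10000⌋=13747; principal=96751-13747=83004; balance=859201-83004=776197
32. interest=⌊776197·160/10000⌋=12419; principal=96751-12419=84332; balance=776197-84332=691865
33. interest=⌊691865·160/10000⌋=11069; principal=96751-11069=85682; balance=691865-85682=606183
34. interest=⌊606183·160/10000⌋=9698; principal=96751-9698=87053; balance=606183-87053=519130
35. interest=⌊519130·160/10000⌋=8306; principal=96751-8306=88445; balance=519130-88445=430685
36. interest=⌊430685·160/10000⌋=6890; principal=96751-6890=89861; balance=430685-89861=340824
37. interest=⌊340824·160/10000⌋=5453; principal=96751-5453=91298; balance=340824-91298=249526
38. interest=⌊249526·160/10000⌋=3992; principal=96751-3992=92759; balance=249526-92759=156767
39. interest=⌊156767·160/10000⌋=2508; principal=96751-2508=94243; balance=156767-94243=62524
40. interest=⌊62524·160/10000⌋=1000; principal=min(96751-1000,62524)=62524; balance=62524-62524=0

1 45194 51557 2773085
2 44369 52382 2720703
3 43531 53220 2667483
4 42679 54072 2613411
5 41814 54937 2558474
6 40935 55816 2502658
7 40042 56709 2445949
8 39135 57616 2388333
9 38213 58538 2329795
10 37276 59475 2270320
11 36325 60426 2209894
12 35358 61393 2148501
13 34376 62375 2086126
14 33378 63373 2022753
15 32364 64387 1958366
16 31333 65418 1892948
17 30287 66464 1826484
18 29223 67528 1758956
19 28143 68608 1690348
20 27045 69706 1620642
21 25930 70821 1549821
22 24797 71954 1477867
23 23645 73106 1404761
24 22476 74275 1330486
25 21287 75464 1255022
26 20080 76671 1178351
27 18853 77898 1100453
28 17607 79144 1021309
29 16340 80411 940898
30 15054 81697 859201
31 13747 83004 776197
32 12419 84332 691865
33 11069 85682 606183
34 9698 87053 519130
35 8306 88445 430685
36 6890 89861 340824
37 5453 91298 249526
38 3992 92759 156767
39 2508 94243 62524
40 1000 62524 0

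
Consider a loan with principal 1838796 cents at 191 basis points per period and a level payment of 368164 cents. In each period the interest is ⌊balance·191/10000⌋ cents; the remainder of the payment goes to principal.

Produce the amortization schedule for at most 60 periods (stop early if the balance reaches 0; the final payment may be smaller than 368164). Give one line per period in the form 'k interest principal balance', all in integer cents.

1. interest=⌊1838796·191/10000⌋=35121; principal=368164-35121=333043; balance=1838796-333043=1505753
2. interest=⌊1505753·191/10000⌋=28759; principal=368164-28759=339405; balance=1505753-339405=1166348
3. interest=⌊1166348·191/10000⌋=22277; principal=368164-22277=345887; balance=1166348-345887=820461
4. interest=⌊820461·191/10000⌋=15670; principal=368164-15670=352494; balance=820461-352494=467967
5. interest=⌊467967·191/10000⌋=8938; principal=368164-8938=359226; balance=467967-359226=108741
6. interest=⌊108741·191/10000⌋=2076; principal=min(368164-2076,108741)=108741; balance=108741-108741=0

1 35121 333043 1505753
2 28759 339405 1166348
3 22277 345887 820461
4 15670 352494 467967
5 8938 359226 108741
6 2076 108741 0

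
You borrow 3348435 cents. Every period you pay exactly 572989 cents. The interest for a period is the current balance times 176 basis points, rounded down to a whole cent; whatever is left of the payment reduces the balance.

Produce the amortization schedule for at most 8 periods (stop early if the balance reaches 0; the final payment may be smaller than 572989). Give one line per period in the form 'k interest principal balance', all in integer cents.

1. interest=⌊3348435·176/10000⌋=58932; principal=572989-58932=514057; balance=3348435-514057=2834378
2. interest=⌊2834378·176/10000⌋=49885; principal=572989-49885=523104; balance=2834378-523104=2311274
3. interest=⌊2311274·176/10000⌋=40678; principal=572989-40678=532311; balance=2311274-532311=1778963
4. interest=⌊1778963·176/10000⌋=31309; principal=572989-31309=541680; balance=1778963-541680=1237283
5. interest=⌊1237283·176/10000⌋=21776; principal=572989-21776=551213; balance=1237283-551213=686070
6. interest=⌊686070·176/10000⌋=12074; principal=572989-12074=560915; balance=686070-560915=125155
7. interest=⌊125155·176/10000⌋=2202; principal=min(572989-2202,125155)=125155; balance=125155-125155=0

1 58932 514057 2834378
2 49885 523104 2311274
3 40678 532311 1778963
4 31309 541680 1237283
5 21776 551213 686070
6 12074 560915 125155
7 2202 125155 0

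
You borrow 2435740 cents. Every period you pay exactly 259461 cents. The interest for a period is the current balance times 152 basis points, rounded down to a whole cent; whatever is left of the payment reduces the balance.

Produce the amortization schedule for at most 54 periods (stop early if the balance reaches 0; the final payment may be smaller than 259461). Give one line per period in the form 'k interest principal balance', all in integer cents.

1. interest=⌊2435740·152/10000⌋=37023; principal=259461-37023=222438; balance=2435740-222438=2213302
2. interest=⌊2213302·152/10000⌋=33642; principal=259461-33642=225819; balance=2213302-225819=1987483
3. interest=⌊1987483·152/10000⌋=30209; principal=259461-30209=229252; balance=1987483-229252=1758231
4. interest=⌊1758231·152/10000⌋=26725; principal=259461-26725=232736; balance=1758231-232736=1525495
5. interest=⌊1525495·152/10000⌋=23187; principal=259461-23187=236274; balance=1525495-236274=1289221
6. interest=⌊1289221·152/10000⌋=19596; principal=259461-19596=239865; balance=1289221-239865=1049356
7. interest=⌊1049356·152/10000⌋=15950; principal=259461-15950=243511; balance=1049356-243511=805845
8. interest=⌊805845·152/10000⌋=12248; principal=259461-12248=247213; balance=805845-247213=558632
9. interest=⌊558632·152/10000⌋=8491; principal=259461-8491=250970; balance=558632-250970=307662
10. interest=⌊307662·152/10000⌋=4676; principal=259461-4676=254785; balance=307662-254785=52877
11. interest=⌊52877·152/10000⌋=803; principal=min(259461-803,52877)=52877; balance=52877-52877=0

1 37023 222438 2213302
2 33642 225819 1987483
3 30209 229252 1758231
4 26725 232736 1525495
5 23187 236274 1289221
6 19596 239865 1049356
7 15950 243511 805845
8 12248 247213 558632
9 8491 250970 307662
10 4676 254785 52877
11 803 52877 0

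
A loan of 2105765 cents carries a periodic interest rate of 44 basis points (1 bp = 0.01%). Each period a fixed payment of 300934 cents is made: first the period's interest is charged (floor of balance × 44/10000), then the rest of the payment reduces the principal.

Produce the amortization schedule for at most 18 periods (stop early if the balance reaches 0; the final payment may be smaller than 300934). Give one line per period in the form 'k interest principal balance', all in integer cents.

1 9265 291669 1814096
2 7982 292952 1521144
3 6693 294241 1226903
4 5398 295536 931367
5 4098 296836 634531
6 2791 298143 336388
7 1480 299454 36934
8 162 36934 0

1. interest=⌊2105765·44/10000⌋=9265; principal=300934-9265=291669; balance=2105765-291669=1814096
2. interest=⌊1814096·44/10000⌋=7982; principal=300934-7982=292952; balance=1814096-292952=1521144
3. interest=⌊1521144·44/10000⌋=6693; principal=300934-6693=294241; balance=1521144-294241=1226903
4. interest=⌊1226903·44/10000⌋=5398; principal=300934-5398=295536; balance=1226903-295536=931367
5. interest=⌊931367·44/10000⌋=4098; principal=300934-4098=296836; balance=931367-296836=634531
6. interest=⌊634531·44/10000⌋=2791; principal=300934-2791=298143; balance=634531-298143=336388
7. interest=⌊336388·44/10000⌋=1480; principal=300934-1480=299454; balance=336388-299454=36934
8. interest=⌊36934·44/10000⌋=162; principal=min(300934-162,36934)=36934; balance=36934-36934=0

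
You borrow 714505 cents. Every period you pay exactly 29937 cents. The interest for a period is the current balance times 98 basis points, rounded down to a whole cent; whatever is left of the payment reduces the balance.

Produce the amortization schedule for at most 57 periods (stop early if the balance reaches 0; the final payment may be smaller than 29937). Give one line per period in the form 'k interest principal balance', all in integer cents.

1. interest=⌊714505·98/10000⌋=7002; principal=29937-7002=22935; balance=714505-22935=691570
2. interest=⌊691570·98/10000⌋=6777; principal=29937-6777=23160; balance=691570-23160=668410
3. interest=⌊668410·98/10000⌋=6550; principal=29937-6550=23387; balance=668410-23387=645023
4. interest=⌊645023·98/10000⌋=6321; principal=29937-6321=23616; balance=645023-23616=621407
5. interest=⌊621407·98/10000⌋=6089; principal=29937-6089=23848; balance=621407-23848=597559
6. interest=⌊597559·98/10000⌋=5856; principal=29937-5856=24081; balance=597559-24081=573478
7. interest=⌊573478·98/10000⌋=5620; principal=29937-5620=24317; balance=573478-24317=549161
8. interest=⌊549161·98/10000⌋=5381; principal=29937-5381=24556; balance=549161-24556=524605
9. interest=⌊524605·98/10000⌋=5141; principal=29937-5141=24796; balance=524605-24796=499809
10. interest=⌊499809·98/10000⌋=4898; principal=29937-4898=25039; balance=499809-25039=474770
11. interest=⌊474770·98/10000⌋=4652; principal=29937-4652=25285; balance=474770-25285=449485
12. interest=⌊449485·98/10000⌋=4404; principal=29937-4404=25533; balance=449485-25533=423952
13. interest=⌊423952·98/10000⌋=4154; principal=29937-4154=25783; balance=423952-25783=398169
14. interest=⌊398169·98/10000⌋=3902; principal=29937-3902=26035; balance=398169-26035=372134
15. interest=⌊372134·98/10000⌋=3646; principal=29937-3646=26291; balance=372134-26291=345843
16. interest=⌊345843·98/10000⌋=3389; principal=29937-3389=26548; balance=345843-26548=319295
17. interest=⌊319295·98/10000⌋=3129; principal=29937-3129=26808; balance=319295-26808=292487
18. interest=⌊292487·98/10000⌋=2866; principal=29937-2866=27071; balance=292487-27071=265416
19. interest=⌊265416·98/10000⌋=2601; principal=29937-2601=27336; balance=265416-27336=238080
20. interest=⌊238080·98/10000⌋=2333; principal=29937-2333=27604; balance=238080-27604=210476
21. interest=⌊210476·98/10000⌋=2062; principal=29937-2062=27875; balance=210476-27875=182601
22. interest=⌊182601·98/10000⌋=1789; principal=29937-1789=28148; balance=182601-28148=154453
23. interest=⌊154453·98/10000⌋=1513; principal=29937-1513=28424; balance=154453-28424=126029
24. interest=⌊126029·98/10000⌋=1235; principal=29937-1235=28702; balance=126029-28702=97327
25. interest=⌊97327·98/10000⌋=953; principal=29937-953=28984; balance=97327-28984=68343
26. interest=⌊68343·98/10000⌋=669; principal=29937-669=29268; balance=68343-29268=39075
27. interest=⌊39075·98/10000⌋=382; principal=29937-382=29555; balance=39075-29555=9520
28. interest=⌊9520·98/10000⌋=93; principal=min(29937-93,9520)=9520; balance=9520-9520=0

1 7002 22935 691570
2 6777 23160 668410
3 6550 23387 645023
4 6321 23616 621407
5 6089 23848 597559
6 5856 24081 573478
7 5620 24317 549161
8 5381 24556 524605
9 5141 24796 499809
10 4898 25039 474770
11 4652 25285 449485
12 4404 25533 423952
13 4154 25783 398169
14 3902 26035 372134
15 3646 26291 345843
16 3389 26548 319295
17 3129 26808 292487
18 2866 27071 265416
19 2601 27336 238080
20 2333 27604 210476
21 2062 27875 182601
22 1789 28148 154453
23 1513 28424 126029
24 1235 28702 97327
25 953 28984 68343
26 669 29268 39075
27 382 29555 9520
28 93 9520 0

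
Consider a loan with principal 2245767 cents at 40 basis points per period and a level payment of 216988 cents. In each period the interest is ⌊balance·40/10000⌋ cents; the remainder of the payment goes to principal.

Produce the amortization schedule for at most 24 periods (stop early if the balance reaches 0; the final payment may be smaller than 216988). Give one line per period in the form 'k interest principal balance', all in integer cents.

1. interest=⌊2245767·40/10000⌋=8983; principal=216988-8983=208005; balance=2245767-208005=2037762
2. interest=⌊2037762·40/10000⌋=8151; principal=216988-8151=208837; balance=2037762-208837=1828925
3. interest=⌊1828925·40/10000⌋=7315; principal=216988-7315=209673; balance=1828925-209673=1619252
4. interest=⌊1619252·40/10000⌋=6477; principal=216988-6477=210511; balance=1619252-210511=1408741
5. interest=⌊1408741·40/10000⌋=5634; principal=216988-5634=211354; balance=1408741-211354=1197387
6. interest=⌊1197387·40/10000⌋=4789; principal=216988-4789=212199; balance=1197387-212199=985188
7. interest=⌊985188·40/10000⌋=3940; principal=216988-3940=213048; balance=985188-213048=772140
8. interest=⌊772140·40/10000⌋=3088; principal=216988-3088=213900; balance=772140-213900=558240
9. interest=⌊558240·40/10000⌋=2232; principal=216988-2232=214756; balance=558240-214756=343484
10. interest=⌊343484·40/10000⌋=1373; principal=216988-1373=215615; balance=343484-215615=127869
11. interest=⌊127869·40/10000⌋=511; principal=min(216988-511,127869)=127869; balance=127869-127869=0

1 8983 208005 2037762
2 8151 208837 1828925
3 7315 209673 1619252
4 6477 210511 1408741
5 5634 211354 1197387
6 4789 212199 985188
7 3940 213048 772140
8 3088 213900 558240
9 2232 214756 343484
10 1373 215615 127869
11 511 127869 0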